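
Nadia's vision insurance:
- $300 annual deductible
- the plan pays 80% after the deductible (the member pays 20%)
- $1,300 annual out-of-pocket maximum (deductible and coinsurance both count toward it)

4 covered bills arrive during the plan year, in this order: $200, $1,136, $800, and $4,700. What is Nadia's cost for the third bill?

$160

Bill 1, $200: entire amount goes to the deductible. Member pays $200; OOP now $200.
Bill 2, $1,136: $100 to deductible, leaving $1,036; coinsurance $1,036 × 20% = $207.20. Member owes $307.20 (running OOP $507.20).
Bill 3, $800: deductible met; 20% of $800 = $160. Member owes $160 (running OOP $667.20).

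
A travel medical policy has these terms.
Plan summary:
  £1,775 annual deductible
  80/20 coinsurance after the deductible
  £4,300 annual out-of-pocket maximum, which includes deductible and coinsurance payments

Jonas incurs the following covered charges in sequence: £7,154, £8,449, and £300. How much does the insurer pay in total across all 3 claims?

Claim 1 — £7,154: £1,775 finishes the deductible; £5,379 goes to coinsurance; coinsurance £5,379 × 20% = £1,075.80. Traveler owes £2,850.80 (running OOP £2,850.80). Insurer: £7,154 − £2,850.80 = £4,303.20.
Claim 2 — £8,449: 20% coinsurance on £8,449 = £1,689.80. That would push OOP to £4,540.60, over the £4,300 cap, so traveler pays £4,300 − £2,850.80 = £1,449.20. Plan pays £8,449 − £1,449.20 = £6,999.80.
Claim 3 — £300: deductible already satisfied, so traveler's share is 20% × £300 = £60. OOP would hit £4,360 > £4,300, so the cap limits the traveler to £4,300 − £4,300 = £0. Insurer: £300 − £0 = £300.
Insurer total: £4,303.20 + £6,999.80 + £300 = £11,603.

£11,603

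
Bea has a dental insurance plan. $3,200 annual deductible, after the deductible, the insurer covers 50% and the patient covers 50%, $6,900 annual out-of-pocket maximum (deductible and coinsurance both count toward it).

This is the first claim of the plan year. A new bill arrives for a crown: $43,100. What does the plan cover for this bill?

The full $3,200 deductible is still open; $3,200 of this bill applies to it.
The remaining $39,900 (= $43,100 − $3,200) moves to coinsurance.
Coinsurance: $39,900 × 50% = $19,950.
So the patient owes $3,200 + $19,950 = $23,150 before any cap.
Year-to-date out-of-pocket would reach $0 + $23,150 = $23,150, above the $6,900 maximum, so the patient pays only $6,900 − $0 = $6,900.
The plan picks up $43,100 − $6,900 = $36,200.

$36,200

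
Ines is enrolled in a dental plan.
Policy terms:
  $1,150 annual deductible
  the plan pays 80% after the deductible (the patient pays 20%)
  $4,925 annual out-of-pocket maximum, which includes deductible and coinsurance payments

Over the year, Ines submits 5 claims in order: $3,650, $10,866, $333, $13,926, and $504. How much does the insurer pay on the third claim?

Claim 1 ($3,650): $1,150 finishes the deductible; $2,500 goes to coinsurance; coinsurance $2,500 × 20% = $500. Patient pays $1,650; OOP now $1,650. Insurer: $3,650 − $1,650 = $2,000.
Claim 2 ($10,866): deductible already satisfied, so patient's share is 20% × $10,866 = $2,173.20. Patient pays $2,173.20; OOP now $3,823.20. Insurer: $10,866 − $2,173.20 = $8,692.80.
Claim 3 ($333): deductible met; 20% of $333 = $66.60. Patient pays $66.60; OOP now $3,889.80. Insurer: $333 − $66.60 = $266.40.

$266.40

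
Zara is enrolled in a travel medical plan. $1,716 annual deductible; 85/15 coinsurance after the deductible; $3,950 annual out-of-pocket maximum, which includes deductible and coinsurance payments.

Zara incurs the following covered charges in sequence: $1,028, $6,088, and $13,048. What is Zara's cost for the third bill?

Claim 1 — $1,028: entire amount goes to the deductible. Traveler pays $1,028; OOP now $1,028.
Claim 2 — $6,088: deductible takes $688, $5,400 remains; coinsurance $5,400 × 15% = $810. Traveler owes $1,498 (running OOP $2,526).
Claim 3 — $13,048: 15% coinsurance on $13,048 = $1,957.20. Adding that to $2,526 gives $4,483.20, past the $3,950 cap; traveler pays only $3,950 − $2,526 = $1,424.

$1,424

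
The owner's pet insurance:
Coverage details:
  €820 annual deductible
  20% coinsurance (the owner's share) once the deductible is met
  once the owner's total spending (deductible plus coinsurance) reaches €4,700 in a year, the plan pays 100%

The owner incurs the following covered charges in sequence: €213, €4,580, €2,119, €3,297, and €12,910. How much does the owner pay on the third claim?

#1 (€213): all of it applies to the deductible. Cost to owner: €213. OOP to date €213.
#2 (€4,580): deductible takes €607, €3,973 remains; 20% of €3,973 = €794.60. Cost to owner: €1,401.60. OOP to date €1,614.60.
#3 (€2,119): 20% coinsurance on €2,119 = €423.80. Owner owes €423.80 (running OOP €2,038.40).

€423.80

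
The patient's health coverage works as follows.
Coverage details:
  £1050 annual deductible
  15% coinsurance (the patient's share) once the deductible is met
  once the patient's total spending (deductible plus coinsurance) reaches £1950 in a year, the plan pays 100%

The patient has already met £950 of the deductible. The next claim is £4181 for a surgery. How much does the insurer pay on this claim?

£3468.85

Remaining deductible: £1050 − £950 = £100.
After the £100 deductible portion, £4181 − £100 = £4081 is subject to coinsurance.
15% of £4081 = £612.15 falls to the patient.
That puts the patient's cost at £100 + £612.15 = £712.15 before any cap.
Cumulative spending £950 + £712.15 = £1662.15 stays under the £1950 maximum.
Insurer pays the balance: £4181 − £712.15 = £3468.85.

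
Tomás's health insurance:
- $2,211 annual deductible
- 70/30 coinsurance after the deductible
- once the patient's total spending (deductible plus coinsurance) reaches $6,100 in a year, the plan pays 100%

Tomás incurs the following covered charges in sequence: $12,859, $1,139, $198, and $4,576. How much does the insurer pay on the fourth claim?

$4,282.50

Claim 1 ($12,859): $2,211 to deductible, leaving $10,648; patient's 30% is $3,194.40. Cost to patient: $5,405.40. OOP to date $5,405.40. Plan pays $12,859 − $5,405.40 = $7,453.60.
Claim 2 ($1,139): deductible met; 30% of $1,139 = $341.70. Patient pays $341.70; OOP now $5,747.10. Plan pays $1,139 − $341.70 = $797.30.
Claim 3 ($198): deductible already satisfied, so patient's share is 30% × $198 = $59.40. Patient owes $59.40 (running OOP $5,806.50). Plan pays $198 − $59.40 = $138.60.
Claim 4 ($4,576): deductible already satisfied, so patient's share is 30% × $4,576 = $1,372.80. That would push OOP to $7,179.30, over the $6,100 cap, so patient pays $6,100 − $5,806.50 = $293.50. Plan pays $4,576 − $293.50 = $4,282.50.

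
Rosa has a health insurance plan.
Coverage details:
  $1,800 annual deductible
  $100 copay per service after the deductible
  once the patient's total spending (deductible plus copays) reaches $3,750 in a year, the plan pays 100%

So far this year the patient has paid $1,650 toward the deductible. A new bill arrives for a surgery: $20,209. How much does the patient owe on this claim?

Remaining deductible: $1,800 − $1,650 = $150.
That leaves $20,209 − $150 = $20,059 for the copay.
Copay on this service: $100.
That puts the patient's cost at $150 + $100 = $250 before any cap.
Total out-of-pocket so far would be $1,650 + $250 = $1,900, below the $3,750 cap — no reduction.

$250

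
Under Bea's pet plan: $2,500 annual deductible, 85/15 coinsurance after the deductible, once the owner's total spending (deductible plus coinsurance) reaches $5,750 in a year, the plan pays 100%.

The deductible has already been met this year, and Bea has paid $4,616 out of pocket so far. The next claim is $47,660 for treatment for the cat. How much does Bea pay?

$1,134

The deductible is already satisfied, so the full bill goes to coinsurance.
Owner's 15% share of $47,660 is $7,149.
Adding $7,149 to the $4,616 already spent would give $11,765, which exceeds the $5,750 cap; the owner pays just $5,750 − $4,616 = $1,134.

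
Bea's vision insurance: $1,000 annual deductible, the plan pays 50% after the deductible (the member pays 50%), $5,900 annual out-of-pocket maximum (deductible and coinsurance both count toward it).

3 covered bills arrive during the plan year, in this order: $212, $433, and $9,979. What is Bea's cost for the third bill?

$5,167

#1 ($212): fully absorbed by the deductible. Cost to member: $212. OOP to date $212.
#2 ($433): all of it applies to the deductible. Member owes $433 (running OOP $645).
#3 ($9,979): deductible takes $355, $9,624 remains; 50% of $9,624 = $4,812. Member pays $5,167; OOP now $5,812.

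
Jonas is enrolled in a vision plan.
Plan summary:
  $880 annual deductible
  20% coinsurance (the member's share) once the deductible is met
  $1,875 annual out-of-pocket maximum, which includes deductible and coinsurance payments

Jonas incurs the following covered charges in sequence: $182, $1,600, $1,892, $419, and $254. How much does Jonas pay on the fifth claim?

Claim 1 ($182): entire amount goes to the deductible. Member pays $182; OOP now $182.
Claim 2 ($1,600): deductible takes $698, $902 remains; coinsurance $902 × 20% = $180.40. Member owes $878.40 (running OOP $1,060.40).
Claim 3 ($1,892): 20% coinsurance on $1,892 = $378.40. Member pays $378.40; OOP now $1,438.80.
Claim 4 ($419): deductible met; 20% of $419 = $83.80. Member owes $83.80 (running OOP $1,522.60).
Claim 5 ($254): deductible met; 20% of $254 = $50.80. Member owes $50.80 (running OOP $1,573.40).

$50.80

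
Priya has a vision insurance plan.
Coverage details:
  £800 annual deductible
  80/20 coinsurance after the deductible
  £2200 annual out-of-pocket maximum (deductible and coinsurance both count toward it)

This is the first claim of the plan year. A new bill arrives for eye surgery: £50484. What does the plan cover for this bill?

Deductible not yet touched, so the first £800 of the bill goes to the deductible.
After the £800 deductible portion, £50484 − £800 = £49684 is subject to coinsurance.
Member's 20% share of £49684 is £9936.80.
That puts the member's cost at £800 + £9936.80 = £10736.80 before any cap.
Adding £10736.80 to the £0 already spent would give £10736.80, which exceeds the £2200 cap; the member pays just £2200 − £0 = £2200.
The insurer covers the remainder: £50484 − £2200 = £48284.

£48284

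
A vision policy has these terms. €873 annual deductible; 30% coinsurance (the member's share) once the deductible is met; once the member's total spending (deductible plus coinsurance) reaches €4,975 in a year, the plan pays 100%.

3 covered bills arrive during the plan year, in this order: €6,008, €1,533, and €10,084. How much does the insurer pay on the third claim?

€7,982.40

Bill 1, €6,008: €873 to deductible, leaving €5,135; member's 30% is €1,540.50. Cost to member: €2,413.50. OOP to date €2,413.50. Plan pays €6,008 − €2,413.50 = €3,594.50.
Bill 2, €1,533: deductible met; 30% of €1,533 = €459.90. Cost to member: €459.90. OOP to date €2,873.40. Insurer: €1,533 − €459.90 = €1,073.10.
Bill 3, €10,084: 30% coinsurance on €10,084 = €3,025.20. Adding that to €2,873.40 gives €5,898.60, past the €4,975 cap; member pays only €4,975 − €2,873.40 = €2,101.60. Plan pays €10,084 − €2,101.60 = €7,982.40.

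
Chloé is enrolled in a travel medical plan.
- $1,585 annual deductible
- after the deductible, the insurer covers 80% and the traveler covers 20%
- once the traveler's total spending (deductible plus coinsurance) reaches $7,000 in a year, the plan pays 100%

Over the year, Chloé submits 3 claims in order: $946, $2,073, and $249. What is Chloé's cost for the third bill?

$49.80

Bill 1, $946: all of it applies to the deductible. Traveler owes $946 (running OOP $946).
Bill 2, $2,073: $639 to deductible, leaving $1,434; coinsurance $1,434 × 20% = $286.80. Cost to traveler: $925.80. OOP to date $1,871.80.
Bill 3, $249: deductible already satisfied, so traveler's share is 20% × $249 = $49.80. Cost to traveler: $49.80. OOP to date $1,921.60.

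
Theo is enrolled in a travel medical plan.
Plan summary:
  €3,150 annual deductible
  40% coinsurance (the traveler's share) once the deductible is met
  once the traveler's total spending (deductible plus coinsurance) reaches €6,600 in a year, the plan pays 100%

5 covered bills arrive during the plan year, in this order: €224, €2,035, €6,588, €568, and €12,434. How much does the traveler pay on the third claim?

€3,169.80

Claim 1 — €224: all of it applies to the deductible. Traveler pays €224; OOP now €224.
Claim 2 — €2,035: entire amount goes to the deductible. Cost to traveler: €2,035. OOP to date €2,259.
Claim 3 — €6,588: deductible takes €891, €5,697 remains; coinsurance €5,697 × 40% = €2,278.80. Traveler pays €3,169.80; OOP now €5,428.80.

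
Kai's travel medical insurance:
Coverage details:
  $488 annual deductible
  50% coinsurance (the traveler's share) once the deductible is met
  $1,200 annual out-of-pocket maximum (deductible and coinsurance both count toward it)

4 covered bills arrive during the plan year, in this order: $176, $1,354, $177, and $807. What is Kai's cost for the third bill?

#1 ($176): all of it applies to the deductible. Cost to traveler: $176. OOP to date $176.
#2 ($1,354): deductible takes $312, $1,042 remains; 50% of $1,042 = $521. Traveler owes $833 (running OOP $1,009).
#3 ($177): deductible met; 50% of $177 = $88.50. Traveler pays $88.50; OOP now $1,097.50.

$88.50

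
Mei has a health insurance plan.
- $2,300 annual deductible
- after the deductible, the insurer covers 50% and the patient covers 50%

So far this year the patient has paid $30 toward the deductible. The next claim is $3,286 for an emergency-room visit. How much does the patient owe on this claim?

$30 of the $2,300 deductible is already met, leaving $2,270.
The remaining $1,016 (= $3,286 − $2,270) moves to coinsurance.
50% of $1,016 = $508 falls to the patient.
That puts the patient's cost at $2,270 + $508 = $2,778.

$2,778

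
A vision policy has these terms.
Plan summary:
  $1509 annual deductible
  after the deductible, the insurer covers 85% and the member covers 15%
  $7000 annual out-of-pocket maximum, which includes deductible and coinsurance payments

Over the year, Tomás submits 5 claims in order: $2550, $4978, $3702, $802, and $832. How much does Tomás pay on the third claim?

Claim 1 ($2550): $1509 to deductible, leaving $1041; member's 15% is $156.15. Member pays $1665.15; OOP now $1665.15.
Claim 2 ($4978): deductible already satisfied, so member's share is 15% × $4978 = $746.70. Member pays $746.70; OOP now $2411.85.
Claim 3 ($3702): 15% coinsurance on $3702 = $555.30. Member owes $555.30 (running OOP $2967.15).

$555.30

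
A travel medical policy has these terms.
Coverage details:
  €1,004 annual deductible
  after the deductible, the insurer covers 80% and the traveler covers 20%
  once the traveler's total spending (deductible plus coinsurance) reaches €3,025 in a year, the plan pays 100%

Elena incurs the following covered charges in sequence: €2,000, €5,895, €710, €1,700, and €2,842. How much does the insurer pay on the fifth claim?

€2,681.20

#1 (€2,000): €1,004 to deductible, leaving €996; coinsurance €996 × 20% = €199.20. Traveler owes €1,203.20 (running OOP €1,203.20). Insurer: €2,000 − €1,203.20 = €796.80.
#2 (€5,895): 20% coinsurance on €5,895 = €1,179. Traveler pays €1,179; OOP now €2,382.20. Insurer: €5,895 − €1,179 = €4,716.
#3 (€710): deductible already satisfied, so traveler's share is 20% × €710 = €142. Traveler pays €142; OOP now €2,524.20. Plan pays €710 − €142 = €568.
#4 (€1,700): deductible met; 20% of €1,700 = €340. Cost to traveler: €340. OOP to date €2,864.20. Insurer: €1,700 − €340 = €1,360.
#5 (€2,842): deductible met; 20% of €2,842 = €568.40. Adding that to €2,864.20 gives €3,432.60, past the €3,025 cap; traveler pays only €3,025 − €2,864.20 = €160.80. Insurer: €2,842 − €160.80 = €2,681.20.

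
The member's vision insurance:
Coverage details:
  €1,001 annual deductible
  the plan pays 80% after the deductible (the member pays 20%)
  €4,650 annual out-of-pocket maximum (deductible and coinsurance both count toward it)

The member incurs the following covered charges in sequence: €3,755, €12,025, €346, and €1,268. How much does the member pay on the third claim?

Claim 1 (€3,755): €1,001 finishes the deductible; €2,754 goes to coinsurance; coinsurance €2,754 × 20% = €550.80. Member owes €1,551.80 (running OOP €1,551.80).
Claim 2 (€12,025): deductible met; 20% of €12,025 = €2,405. Member owes €2,405 (running OOP €3,956.80).
Claim 3 (€346): 20% coinsurance on €346 = €69.20. Member owes €69.20 (running OOP €4,026).

€69.20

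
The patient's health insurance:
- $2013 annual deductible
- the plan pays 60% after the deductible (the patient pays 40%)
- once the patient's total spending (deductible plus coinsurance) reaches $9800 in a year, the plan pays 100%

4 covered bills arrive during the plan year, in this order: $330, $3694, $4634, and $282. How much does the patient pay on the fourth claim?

#1 ($330): entire amount goes to the deductible. Cost to patient: $330. OOP to date $330.
#2 ($3694): $1683 to deductible, leaving $2011; patient's 40% is $804.40. Patient owes $2487.40 (running OOP $2817.40).
#3 ($4634): deductible already satisfied, so patient's share is 40% × $4634 = $1853.60. Patient pays $1853.60; OOP now $4671.
#4 ($282): 40% coinsurance on $282 = $112.80. Patient owes $112.80 (running OOP $4783.80).

$112.80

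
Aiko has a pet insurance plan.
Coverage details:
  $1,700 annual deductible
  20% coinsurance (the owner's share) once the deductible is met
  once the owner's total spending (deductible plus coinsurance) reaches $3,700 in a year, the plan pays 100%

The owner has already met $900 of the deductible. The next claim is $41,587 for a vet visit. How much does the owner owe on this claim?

Deductible still to meet: $1,700 − $900 = $800.
The remaining $40,787 (= $41,587 − $800) moves to coinsurance.
Owner's 20% share of $40,787 is $8,157.40.
That puts the owner's cost at $800 + $8,157.40 = $8,957.40 before any cap.
Year-to-date out-of-pocket would reach $900 + $8,957.40 = $9,857.40, above the $3,700 maximum, so the owner pays only $3,700 − $900 = $2,800.

$2,800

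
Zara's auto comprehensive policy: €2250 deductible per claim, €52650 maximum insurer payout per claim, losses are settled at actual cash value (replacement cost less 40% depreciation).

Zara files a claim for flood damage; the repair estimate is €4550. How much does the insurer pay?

€480

At 40% depreciation, ACV = €4550 − €1820 = €2730.
After the deductible, €2730 − €2250 = €480 remains.
€480 is within the €52650 limit, so the insurer pays €480.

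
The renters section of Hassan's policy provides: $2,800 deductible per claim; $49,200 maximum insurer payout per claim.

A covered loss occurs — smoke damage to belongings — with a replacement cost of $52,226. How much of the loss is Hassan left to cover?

Subtract the deductible: $52,226 − $2,800 = $49,426.
$49,426 exceeds the $49,200 limit, so the insurer pays the limit: $49,200.
Tenant's share is the uncovered remainder: $52,226 − $49,200 = $3,026.

$3,026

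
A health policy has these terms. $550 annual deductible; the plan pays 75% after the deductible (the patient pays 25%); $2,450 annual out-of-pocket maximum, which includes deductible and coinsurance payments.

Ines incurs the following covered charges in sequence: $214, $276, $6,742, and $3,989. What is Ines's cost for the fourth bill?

Claim 1 ($214): all of it applies to the deductible. Cost to patient: $214. OOP to date $214.
Claim 2 ($276): entire amount goes to the deductible. Patient owes $276 (running OOP $490).
Claim 3 ($6,742): $60 to deductible, leaving $6,682; coinsurance $6,682 × 25% = $1,670.50. Patient owes $1,730.50 (running OOP $2,220.50).
Claim 4 ($3,989): deductible already satisfied, so patient's share is 25% × $3,989 = $997.25. Adding that to $2,220.50 gives $3,217.75, past the $2,450 cap; patient pays only $2,450 − $2,220.50 = $229.50.

$229.50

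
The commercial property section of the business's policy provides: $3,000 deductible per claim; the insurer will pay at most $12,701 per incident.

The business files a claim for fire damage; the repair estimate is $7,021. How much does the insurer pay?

$4,021

Subtract the deductible: $7,021 − $3,000 = $4,021.
That's under the $12,701 cap, so the insurer reimburses the full $4,021.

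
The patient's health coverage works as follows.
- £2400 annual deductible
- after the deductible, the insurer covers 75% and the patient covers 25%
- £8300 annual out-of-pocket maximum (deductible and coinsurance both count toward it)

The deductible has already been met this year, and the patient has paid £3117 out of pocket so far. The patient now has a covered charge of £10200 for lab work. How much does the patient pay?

With the deductible met, the entire £10200 is subject to coinsurance.
25% of £10200 = £2550 falls to the patient.
Cumulative spending £3117 + £2550 = £5667 stays under the £8300 maximum.

£2550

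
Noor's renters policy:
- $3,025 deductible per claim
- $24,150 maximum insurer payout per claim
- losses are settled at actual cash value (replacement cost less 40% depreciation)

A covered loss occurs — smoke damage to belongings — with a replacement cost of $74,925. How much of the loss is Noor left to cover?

Actual cash value after 40% depreciation: $74,925 × 60% = $44,955.
Subtract the deductible: $44,955 − $3,025 = $41,930.
Since $41,930 > $24,150, the payout is capped at $24,150.
Tenant's share is the uncovered remainder: $74,925 − $24,150 = $50,775.

$50,775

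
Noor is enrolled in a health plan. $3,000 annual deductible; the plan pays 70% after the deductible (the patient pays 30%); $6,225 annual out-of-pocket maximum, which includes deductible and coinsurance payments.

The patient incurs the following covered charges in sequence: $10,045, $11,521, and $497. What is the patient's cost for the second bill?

Claim 1 — $10,045: deductible takes $3,000, $7,045 remains; coinsurance $7,045 × 30% = $2,113.50. Patient owes $5,113.50 (running OOP $5,113.50).
Claim 2 — $11,521: 30% coinsurance on $11,521 = $3,456.30. That would push OOP to $8,569.80, over the $6,225 cap, so patient pays $6,225 − $5,113.50 = $1,111.50.

$1,111.50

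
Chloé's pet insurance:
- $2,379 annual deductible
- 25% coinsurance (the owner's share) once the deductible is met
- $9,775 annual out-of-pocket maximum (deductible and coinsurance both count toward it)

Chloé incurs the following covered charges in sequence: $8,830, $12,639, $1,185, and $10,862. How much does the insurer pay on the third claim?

$888.75

Claim 1 — $8,830: $2,379 finishes the deductible; $6,451 goes to coinsurance; coinsurance $6,451 × 25% = $1,612.75. Cost to owner: $3,991.75. OOP to date $3,991.75. Plan pays $8,830 − $3,991.75 = $4,838.25.
Claim 2 — $12,639: 25% coinsurance on $12,639 = $3,159.75. Owner pays $3,159.75; OOP now $7,151.50. Plan pays $12,639 − $3,159.75 = $9,479.25.
Claim 3 — $1,185: 25% coinsurance on $1,185 = $296.25. Cost to owner: $296.25. OOP to date $7,447.75. Plan pays $1,185 − $296.25 = $888.75.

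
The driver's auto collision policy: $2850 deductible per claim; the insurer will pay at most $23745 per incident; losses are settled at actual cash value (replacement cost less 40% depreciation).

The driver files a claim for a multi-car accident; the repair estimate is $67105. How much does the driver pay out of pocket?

Depreciate 40%: the covered value is $67105 × 0.6 = $40263.
Less the $2850 deductible: $40263 − $2850 = $37413.
$37413 exceeds the $23745 limit, so the insurer pays the limit: $23745.
Out of pocket: $67105 − $23745 = $43360.

$43360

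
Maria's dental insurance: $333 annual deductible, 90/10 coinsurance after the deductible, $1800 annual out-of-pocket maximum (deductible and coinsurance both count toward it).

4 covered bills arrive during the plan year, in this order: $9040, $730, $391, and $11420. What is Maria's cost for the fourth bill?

Claim 1 — $9040: $333 finishes the deductible; $8707 goes to coinsurance; 10% of $8707 = $870.70. Patient owes $1203.70 (running OOP $1203.70).
Claim 2 — $730: deductible already satisfied, so patient's share is 10% × $730 = $73. Patient owes $73 (running OOP $1276.70).
Claim 3 — $391: deductible already satisfied, so patient's share is 10% × $391 = $39.10. Patient pays $39.10; OOP now $1315.80.
Claim 4 — $11420: deductible already satisfied, so patient's share is 10% × $11420 = $1142. That would push OOP to $2457.80, over the $1800 cap, so patient pays $1800 − $1315.80 = $484.20.

$484.20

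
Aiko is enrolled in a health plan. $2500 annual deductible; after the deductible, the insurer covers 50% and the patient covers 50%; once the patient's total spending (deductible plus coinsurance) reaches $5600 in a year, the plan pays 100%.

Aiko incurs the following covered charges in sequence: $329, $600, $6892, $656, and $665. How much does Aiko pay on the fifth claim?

$111.50

Claim 1 ($329): fully absorbed by the deductible. Patient owes $329 (running OOP $329).
Claim 2 ($600): fully absorbed by the deductible. Patient pays $600; OOP now $929.
Claim 3 ($6892): $1571 to deductible, leaving $5321; patient's 50% is $2660.50. Patient pays $4231.50; OOP now $5160.50.
Claim 4 ($656): 50% coinsurance on $656 = $328. Patient owes $328 (running OOP $5488.50).
Claim 5 ($665): deductible met; 50% of $665 = $332.50. Adding that to $5488.50 gives $5821, past the $5600 cap; patient pays only $5600 − $5488.50 = $111.50.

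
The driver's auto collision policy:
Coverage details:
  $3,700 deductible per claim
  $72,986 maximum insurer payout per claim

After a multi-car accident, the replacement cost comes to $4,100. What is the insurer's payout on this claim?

$400

Less the $3,700 deductible: $4,100 − $3,700 = $400.
That's under the $72,986 cap, so the insurer reimburses the full $400.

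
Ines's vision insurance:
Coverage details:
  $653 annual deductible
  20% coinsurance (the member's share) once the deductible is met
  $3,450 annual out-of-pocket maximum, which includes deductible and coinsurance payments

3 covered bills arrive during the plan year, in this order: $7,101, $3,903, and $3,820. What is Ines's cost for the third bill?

$726.80

#1 ($7,101): deductible takes $653, $6,448 remains; coinsurance $6,448 × 20% = $1,289.60. Cost to member: $1,942.60. OOP to date $1,942.60.
#2 ($3,903): 20% coinsurance on $3,903 = $780.60. Member pays $780.60; OOP now $2,723.20.
#3 ($3,820): deductible met; 20% of $3,820 = $764. OOP would hit $3,487.20 > $3,450, so the cap limits the member to $3,450 − $2,723.20 = $726.80.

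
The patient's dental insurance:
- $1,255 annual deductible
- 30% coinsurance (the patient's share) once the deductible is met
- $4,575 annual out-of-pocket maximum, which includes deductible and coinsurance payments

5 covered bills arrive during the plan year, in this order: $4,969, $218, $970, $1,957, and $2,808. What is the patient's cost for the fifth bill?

$842.40

Claim 1 ($4,969): deductible takes $1,255, $3,714 remains; patient's 30% is $1,114.20. Patient pays $2,369.20; OOP now $2,369.20.
Claim 2 ($218): 30% coinsurance on $218 = $65.40. Patient pays $65.40; OOP now $2,434.60.
Claim 3 ($970): 30% coinsurance on $970 = $291. Patient pays $291; OOP now $2,725.60.
Claim 4 ($1,957): 30% coinsurance on $1,957 = $587.10. Patient owes $587.10 (running OOP $3,312.70).
Claim 5 ($2,808): deductible met; 30% of $2,808 = $842.40. Patient owes $842.40 (running OOP $4,155.10).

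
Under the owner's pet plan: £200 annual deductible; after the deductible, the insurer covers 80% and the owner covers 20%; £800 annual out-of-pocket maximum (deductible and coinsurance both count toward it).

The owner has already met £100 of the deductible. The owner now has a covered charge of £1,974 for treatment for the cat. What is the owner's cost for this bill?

Deductible still to meet: £200 − £100 = £100.
That leaves £1,974 − £100 = £1,874 for coinsurance.
Owner's 20% share of £1,874 is £374.80.
So the owner owes £100 + £374.80 = £474.80 before any cap.
Cumulative spending £100 + £474.80 = £574.80 stays under the £800 maximum.

£474.80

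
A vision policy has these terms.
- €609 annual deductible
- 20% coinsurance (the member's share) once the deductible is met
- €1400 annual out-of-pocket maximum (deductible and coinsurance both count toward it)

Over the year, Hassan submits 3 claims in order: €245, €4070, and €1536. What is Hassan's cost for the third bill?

€49.80

Claim 1 (€245): entire amount goes to the deductible. Member pays €245; OOP now €245.
Claim 2 (€4070): €364 finishes the deductible; €3706 goes to coinsurance; coinsurance €3706 × 20% = €741.20. Member owes €1105.20 (running OOP €1350.20).
Claim 3 (€1536): deductible already satisfied, so member's share is 20% × €1536 = €307.20. That would push OOP to €1657.40, over the €1400 cap, so member pays €1400 − €1350.20 = €49.80.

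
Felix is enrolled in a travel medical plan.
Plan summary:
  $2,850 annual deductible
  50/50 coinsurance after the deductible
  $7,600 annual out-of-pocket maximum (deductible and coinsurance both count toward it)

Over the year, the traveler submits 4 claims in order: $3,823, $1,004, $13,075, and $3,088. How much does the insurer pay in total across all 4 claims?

Claim 1 — $3,823: $2,850 to deductible, leaving $973; coinsurance $973 × 50% = $486.50. Traveler pays $3,336.50; OOP now $3,336.50. Plan pays $3,823 − $3,336.50 = $486.50.
Claim 2 — $1,004: 50% coinsurance on $1,004 = $502. Cost to traveler: $502. OOP to date $3,838.50. Insurer: $1,004 − $502 = $502.
Claim 3 — $13,075: deductible already satisfied, so traveler's share is 50% × $13,075 = $6,537.50. Adding that to $3,838.50 gives $10,376, past the $7,600 cap; traveler pays only $7,600 − $3,838.50 = $3,761.50. Insurer: $13,075 − $3,761.50 = $9,313.50.
Claim 4 — $3,088: 50% coinsurance on $3,088 = $1,544. Adding that to $7,600 gives $9,144, past the $7,600 cap; traveler pays only $7,600 − $7,600 = $0. Plan pays $3,088 − $0 = $3,088.
Insurer total: $486.50 + $502 + $9,313.50 + $3,088 = $13,390.

$13,390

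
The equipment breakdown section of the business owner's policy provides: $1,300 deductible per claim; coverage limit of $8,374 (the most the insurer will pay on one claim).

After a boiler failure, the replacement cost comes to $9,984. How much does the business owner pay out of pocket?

Subtract the deductible: $9,984 − $1,300 = $8,684.
The $8,374 per-incident cap binds; insurer pays $8,374.
The business owner bears the rest of the original loss: $9,984 − $8,374 = $1,610.

$1,610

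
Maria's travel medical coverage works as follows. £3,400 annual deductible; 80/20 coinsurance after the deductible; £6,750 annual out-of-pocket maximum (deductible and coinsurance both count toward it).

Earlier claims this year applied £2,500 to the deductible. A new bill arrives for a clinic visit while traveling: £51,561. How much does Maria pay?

£4,250

£2,500 of the £3,400 deductible is already met, leaving £900.
The remaining £50,661 (= £51,561 − £900) moves to coinsurance.
Coinsurance: £50,661 × 20% = £10,132.20.
So the traveler owes £900 + £10,132.20 = £11,032.20 before any cap.
That would bring total out-of-pocket to £13,532.20, past the £6,750 cap. The traveler is capped at £6,750 − £2,500 = £4,250 on this claim.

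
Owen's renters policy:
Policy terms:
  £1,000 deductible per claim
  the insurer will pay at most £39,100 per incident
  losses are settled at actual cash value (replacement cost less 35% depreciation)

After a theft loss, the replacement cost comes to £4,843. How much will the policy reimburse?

Actual cash value after 35% depreciation: £4,843 × 65% = £3,147.95.
Less the £1,000 deductible: £3,147.95 − £1,000 = £2,147.95.
That's under the £39,100 cap, so the insurer reimburses the full £2,147.95.

£2,147.95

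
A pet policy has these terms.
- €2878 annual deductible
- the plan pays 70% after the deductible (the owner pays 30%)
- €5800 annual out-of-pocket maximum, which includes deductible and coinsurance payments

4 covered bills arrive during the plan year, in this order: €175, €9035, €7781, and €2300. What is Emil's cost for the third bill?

Claim 1 (€175): fully absorbed by the deductible. Owner pays €175; OOP now €175.
Claim 2 (€9035): deductible takes €2703, €6332 remains; owner's 30% is €1899.60. Owner pays €4602.60; OOP now €4777.60.
Claim 3 (€7781): 30% coinsurance on €7781 = €2334.30. OOP would hit €7111.90 > €5800, so the cap limits the owner to €5800 − €4777.60 = €1022.40.

€1022.40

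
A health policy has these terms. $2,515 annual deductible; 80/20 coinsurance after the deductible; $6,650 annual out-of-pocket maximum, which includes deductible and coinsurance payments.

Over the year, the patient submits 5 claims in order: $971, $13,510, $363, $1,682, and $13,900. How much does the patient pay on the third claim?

$72.60

Claim 1 ($971): all of it applies to the deductible. Cost to patient: $971. OOP to date $971.
Claim 2 ($13,510): $1,544 finishes the deductible; $11,966 goes to coinsurance; 20% of $11,966 = $2,393.20. Patient pays $3,937.20; OOP now $4,908.20.
Claim 3 ($363): deductible already satisfied, so patient's share is 20% × $363 = $72.60. Patient pays $72.60; OOP now $4,980.80.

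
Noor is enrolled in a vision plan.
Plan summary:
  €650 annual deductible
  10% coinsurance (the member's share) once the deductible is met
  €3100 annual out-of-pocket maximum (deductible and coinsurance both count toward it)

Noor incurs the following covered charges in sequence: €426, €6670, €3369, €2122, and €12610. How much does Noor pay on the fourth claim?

Claim 1 (€426): all of it applies to the deductible. Cost to member: €426. OOP to date €426.
Claim 2 (€6670): €224 finishes the deductible; €6446 goes to coinsurance; coinsurance €6446 × 10% = €644.60. Member pays €868.60; OOP now €1294.60.
Claim 3 (€3369): deductible already satisfied, so member's share is 10% × €3369 = €336.90. Cost to member: €336.90. OOP to date €1631.50.
Claim 4 (€2122): deductible already satisfied, so member's share is 10% × €2122 = €212.20. Member owes €212.20 (running OOP €1843.70).

€212.20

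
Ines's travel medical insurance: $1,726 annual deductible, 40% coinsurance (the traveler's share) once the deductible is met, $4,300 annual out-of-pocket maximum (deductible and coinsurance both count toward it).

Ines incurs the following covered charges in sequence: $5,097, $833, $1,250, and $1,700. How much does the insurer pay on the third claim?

Claim 1 ($5,097): deductible takes $1,726, $3,371 remains; traveler's 40% is $1,348.40. Cost to traveler: $3,074.40. OOP to date $3,074.40. Insurer: $5,097 − $3,074.40 = $2,022.60.
Claim 2 ($833): 40% coinsurance on $833 = $333.20. Cost to traveler: $333.20. OOP to date $3,407.60. Insurer: $833 − $333.20 = $499.80.
Claim 3 ($1,250): deductible met; 40% of $1,250 = $500. Cost to traveler: $500. OOP to date $3,907.60. Plan pays $1,250 − $500 = $750.

$750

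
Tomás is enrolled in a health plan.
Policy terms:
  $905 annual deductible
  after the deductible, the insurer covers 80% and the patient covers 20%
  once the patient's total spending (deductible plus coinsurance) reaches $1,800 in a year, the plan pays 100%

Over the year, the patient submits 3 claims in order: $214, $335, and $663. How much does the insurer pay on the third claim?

$245.60

Bill 1, $214: fully absorbed by the deductible. Cost to patient: $214. OOP to date $214. Plan pays $214 − $214 = $0.
Bill 2, $335: fully absorbed by the deductible. Cost to patient: $335. OOP to date $549. Insurer: $335 − $335 = $0.
Bill 3, $663: $356 to deductible, leaving $307; patient's 20% is $61.40. Cost to patient: $417.40. OOP to date $966.40. Insurer: $663 − $417.40 = $245.60.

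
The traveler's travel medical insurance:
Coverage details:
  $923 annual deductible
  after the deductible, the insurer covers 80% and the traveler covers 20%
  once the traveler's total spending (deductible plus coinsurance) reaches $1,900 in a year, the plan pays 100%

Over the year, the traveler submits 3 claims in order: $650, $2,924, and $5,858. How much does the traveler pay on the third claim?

Bill 1, $650: entire amount goes to the deductible. Traveler owes $650 (running OOP $650).
Bill 2, $2,924: $273 finishes the deductible; $2,651 goes to coinsurance; traveler's 20% is $530.20. Traveler owes $803.20 (running OOP $1,453.20).
Bill 3, $5,858: deductible already satisfied, so traveler's share is 20% × $5,858 = $1,171.60. That would push OOP to $2,624.80, over the $1,900 cap, so traveler pays $1,900 − $1,453.20 = $446.80.

$446.80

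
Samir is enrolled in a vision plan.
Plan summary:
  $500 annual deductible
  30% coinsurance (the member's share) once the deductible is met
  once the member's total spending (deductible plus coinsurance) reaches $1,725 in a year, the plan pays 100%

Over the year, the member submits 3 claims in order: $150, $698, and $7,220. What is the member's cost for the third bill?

#1 ($150): all of it applies to the deductible. Member pays $150; OOP now $150.
#2 ($698): $350 finishes the deductible; $348 goes to coinsurance; member's 30% is $104.40. Member owes $454.40 (running OOP $604.40).
#3 ($7,220): deductible met; 30% of $7,220 = $2,166. That would push OOP to $2,770.40, over the $1,725 cap, so member pays $1,725 − $604.40 = $1,120.60.

$1,120.60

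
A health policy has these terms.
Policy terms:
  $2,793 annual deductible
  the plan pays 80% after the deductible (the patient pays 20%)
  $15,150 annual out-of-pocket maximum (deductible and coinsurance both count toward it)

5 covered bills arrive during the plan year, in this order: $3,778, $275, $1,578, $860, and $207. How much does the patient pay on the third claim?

$315.60

Claim 1 ($3,778): $2,793 to deductible, leaving $985; patient's 20% is $197. Patient pays $2,990; OOP now $2,990.
Claim 2 ($275): deductible already satisfied, so patient's share is 20% × $275 = $55. Patient pays $55; OOP now $3,045.
Claim 3 ($1,578): deductible met; 20% of $1,578 = $315.60. Cost to patient: $315.60. OOP to date $3,360.60.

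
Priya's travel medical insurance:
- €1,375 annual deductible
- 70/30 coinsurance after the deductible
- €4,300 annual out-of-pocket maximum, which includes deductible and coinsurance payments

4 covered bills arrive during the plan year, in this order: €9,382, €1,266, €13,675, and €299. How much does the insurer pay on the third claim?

#1 (€9,382): €1,375 finishes the deductible; €8,007 goes to coinsurance; 30% of €8,007 = €2,402.10. Traveler pays €3,777.10; OOP now €3,777.10. Insurer: €9,382 − €3,777.10 = €5,604.90.
#2 (€1,266): 30% coinsurance on €1,266 = €379.80. Traveler owes €379.80 (running OOP €4,156.90). Plan pays €1,266 − €379.80 = €886.20.
#3 (€13,675): deductible already satisfied, so traveler's share is 30% × €13,675 = €4,102.50. Adding that to €4,156.90 gives €8,259.40, past the €4,300 cap; traveler pays only €4,300 − €4,156.90 = €143.10. Plan pays €13,675 − €143.10 = €13,531.90.

€13,531.90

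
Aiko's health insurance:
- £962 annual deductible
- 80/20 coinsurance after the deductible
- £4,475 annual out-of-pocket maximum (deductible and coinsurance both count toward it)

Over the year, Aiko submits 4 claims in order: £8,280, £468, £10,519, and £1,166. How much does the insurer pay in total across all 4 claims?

Claim 1 (£8,280): £962 finishes the deductible; £7,318 goes to coinsurance; patient's 20% is £1,463.60. Cost to patient: £2,425.60. OOP to date £2,425.60. Insurer: £8,280 − £2,425.60 = £5,854.40.
Claim 2 (£468): 20% coinsurance on £468 = £93.60. Patient pays £93.60; OOP now £2,519.20. Plan pays £468 − £93.60 = £374.40.
Claim 3 (£10,519): deductible met; 20% of £10,519 = £2,103.80. OOP would hit £4,623 > £4,475, so the cap limits the patient to £4,475 − £2,519.20 = £1,955.80. Plan pays £10,519 − £1,955.80 = £8,563.20.
Claim 4 (£1,166): deductible already satisfied, so patient's share is 20% × £1,166 = £233.20. OOP would hit £4,708.20 > £4,475, so the cap limits the patient to £4,475 − £4,475 = £0. Insurer: £1,166 − £0 = £1,166.
Insurer total: £5,854.40 + £374.40 + £8,563.20 + £1,166 = £15,958.

£15,958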